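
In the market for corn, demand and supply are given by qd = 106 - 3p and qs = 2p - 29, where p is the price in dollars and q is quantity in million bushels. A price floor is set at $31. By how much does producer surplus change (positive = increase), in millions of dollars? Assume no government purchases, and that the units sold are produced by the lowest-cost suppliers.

16

Setting quantity demanded equal to quantity supplied, 106 - 3p = 2p - 29, gives p* = 27 and q* = 25.
Since 31 > 27, the floor is binding.
At p = 31: qd = 106 - 3·31 = 13 and qs = 2·31 - 29 = 33.
Producer surplus without the control is ½ · (27 - 14.5) · 25 = 156.25.
With the floor, 13 units are sold at 31. The supply price at q = 13 is 21, so PS = ½ · [(31 - 14.5) + (31 - 21)] · 13 = 172.25.
Change in producer surplus = 172.25 - 156.25 = 16.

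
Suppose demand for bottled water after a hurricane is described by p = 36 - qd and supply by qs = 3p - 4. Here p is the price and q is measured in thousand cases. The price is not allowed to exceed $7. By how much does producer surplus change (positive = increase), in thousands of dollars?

Rearranging demand gives qd = 36 - p. In a free market, 36 - p = 3p - 4 gives the equilibrium p* = 10, q* = 26.
Because the ceiling (7) lies below the market-clearing price, it is binding.
At p = 7: qd = 36 - 7 = 29 and qs = 3·7 - 4 = 17.
Producer surplus without the control is ½ · (10 - 4/3) · 26 = 338/3.
With the ceiling, producers sell 17 units at 7, so PS = ½ · (7 - 4/3) · 17 = 289/6.
Change in producer surplus = 289/6 - 338/3 = -64.5.

-64.5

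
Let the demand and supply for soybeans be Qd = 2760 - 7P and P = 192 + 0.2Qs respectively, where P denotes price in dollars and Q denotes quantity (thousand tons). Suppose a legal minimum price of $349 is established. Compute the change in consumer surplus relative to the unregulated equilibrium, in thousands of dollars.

Rearranging supply gives Qs = 5P - 960. Equilibrium: 2760 - 7P = 5P - 960, so 3720 = 12P and P* = 310, Q* = 590.
The floor of 349 is above the equilibrium price 310, so it binds.
At P = 349: Qd = 2760 - 7·349 = 317 and Qs = 5·349 - 960 = 785.
Consumer surplus without the control is ½ · (2760/7 - 310) · 590 = 174050/7.
With the floor, consumers buy 317 units at 349, so CS = ½ · (2760/7 - 349) · 317 = 100489/14.
Change in consumer surplus = 100489/14 - 174050/7 = -17686.5.

-17686.5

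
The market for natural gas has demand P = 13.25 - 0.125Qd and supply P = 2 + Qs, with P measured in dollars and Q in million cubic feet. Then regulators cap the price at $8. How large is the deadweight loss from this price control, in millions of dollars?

Rearranging demand gives Qd = 106 - 8P; rearranging supply gives Qs = P - 2. Equilibrium: 106 - 8P = P - 2, so 108 = 9P and P* = 12, Q* = 10.
Because the ceiling (8) lies below the market-clearing price, it is binding.
At P = 8: Qd = 106 - 8·8 = 42 and Qs = 8 - 2 = 6.
Quantity traded falls to 6. At Q = 6 the demand price is (106 - 6)/8 = 12.5 and the supply price is 2 + 6 = 8.
Deadweight loss = ½ · (12.5 - 8) · (10 - 6) = ½ · 4.5 · 4 = 9.

9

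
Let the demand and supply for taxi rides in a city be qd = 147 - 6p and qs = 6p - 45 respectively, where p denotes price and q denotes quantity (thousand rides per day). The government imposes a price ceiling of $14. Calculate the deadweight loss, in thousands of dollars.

24

Without the control the market clears where 147 - 6p = 6p - 45, i.e. p* = 16 and q* = 51.
Since 14 < 16, the ceiling is binding.
At p = 14: qd = 147 - 6·14 = 63 and qs = 6·14 - 45 = 39.
Quantity traded falls to 39. At q = 39 the demand price is (147 - 39)/6 = 18 and the supply price is (45 + 39)/6 = 14.
Deadweight loss = ½ · (18 - 14) · (51 - 39) = ½ · 4 · 12 = 24.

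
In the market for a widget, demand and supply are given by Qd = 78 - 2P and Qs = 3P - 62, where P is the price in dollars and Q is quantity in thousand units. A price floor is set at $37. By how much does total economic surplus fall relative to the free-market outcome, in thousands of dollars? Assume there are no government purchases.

In a free market, 78 - 2P = 3P - 62 gives the equilibrium P* = 28, Q* = 22.
Since 37 > 28, the floor is binding.
At P = 37: Qd = 78 - 2·37 = 4 and Qs = 3·37 - 62 = 49.
Quantity traded falls to 4. At Q = 4 the demand price is (78 - 4)/2 = 37 and the supply price is (62 + 4)/3 = 22.
Deadweight loss = ½ · (37 - 22) · (22 - 4) = ½ · 15 · 18 = 135.

135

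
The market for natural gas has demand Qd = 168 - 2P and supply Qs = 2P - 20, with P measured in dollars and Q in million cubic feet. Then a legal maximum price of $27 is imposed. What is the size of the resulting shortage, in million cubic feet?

80

Setting quantity demanded equal to quantity supplied, 168 - 2P = 2P - 20, gives P* = 47 and Q* = 74.
The ceiling of 27 is below the equilibrium price 47, so it binds.
At P = 27: Qd = 168 - 2·27 = 114 and Qs = 2·27 - 20 = 34.
Shortage = Qd - Qs = 114 - 34 = 80.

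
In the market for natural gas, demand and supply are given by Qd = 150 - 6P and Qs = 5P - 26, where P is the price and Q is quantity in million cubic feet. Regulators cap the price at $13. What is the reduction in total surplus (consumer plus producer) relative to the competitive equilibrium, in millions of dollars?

41.25

Setting quantity demanded equal to quantity supplied, 150 - 6P = 5P - 26, gives P* = 16 and Q* = 54.
Because the ceiling (13) lies below the market-clearing price, it is binding.
At P = 13: Qd = 150 - 6·13 = 72 and Qs = 5·13 - 26 = 39.
Quantity traded falls to 39. At Q = 39 the demand price is (150 - 39)/6 = 18.5 and the supply price is (26 + 39)/5 = 13.
Deadweight loss = ½ · (18.5 - 13) · (54 - 39) = ½ · 5.5 · 15 = 41.25.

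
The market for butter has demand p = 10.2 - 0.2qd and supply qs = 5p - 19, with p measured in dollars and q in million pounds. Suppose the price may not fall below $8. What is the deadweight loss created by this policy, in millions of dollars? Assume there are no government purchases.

5

Rearranging demand gives qd = 51 - 5p. Setting quantity demanded equal to quantity supplied, 51 - 5p = 5p - 19, gives p* = 7 and q* = 16.
The floor of 8 is above the equilibrium price 7, so it binds.
At p = 8: qd = 51 - 5·8 = 11 and qs = 5·8 - 19 = 21.
Quantity traded falls to 11. At q = 11 the demand price is (51 - 11)/5 = 8 and the supply price is (19 + 11)/5 = 6.
Deadweight loss = ½ · (8 - 6) · (16 - 11) = ½ · 2 · 5 = 5.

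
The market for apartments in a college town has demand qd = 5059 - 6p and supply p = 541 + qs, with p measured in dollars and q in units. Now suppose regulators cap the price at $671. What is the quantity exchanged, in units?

130

Rearranging supply gives qs = p - 541. Setting quantity demanded equal to quantity supplied, 5059 - 6p = p - 541, gives p* = 800 and q* = 259.
The ceiling of 671 is below the equilibrium price 800, so it binds.
At p = 671: qd = 5059 - 6·671 = 1033 and qs = 671 - 541 = 130.
The quantity actually transacted is the short side, supply: 130.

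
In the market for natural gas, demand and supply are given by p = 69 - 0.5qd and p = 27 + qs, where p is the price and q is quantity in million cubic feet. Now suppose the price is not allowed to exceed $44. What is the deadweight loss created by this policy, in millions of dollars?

Rearranging demand gives qd = 138 - 2p; rearranging supply gives qs = p - 27. Setting quantity demanded equal to quantity supplied, 138 - 2p = p - 27, gives p* = 55 and q* = 28.
The ceiling of 44 is below the equilibrium price 55, so it binds.
At p = 44: qd = 138 - 2·44 = 50 and qs = 44 - 27 = 17.
Quantity traded falls to 17. At q = 17 the demand price is (138 - 17)/2 = 60.5 and the supply price is 27 + 17 = 44.
Deadweight loss = ½ · (60.5 - 44) · (28 - 17) = ½ · 16.5 · 11 = 90.75.

90.75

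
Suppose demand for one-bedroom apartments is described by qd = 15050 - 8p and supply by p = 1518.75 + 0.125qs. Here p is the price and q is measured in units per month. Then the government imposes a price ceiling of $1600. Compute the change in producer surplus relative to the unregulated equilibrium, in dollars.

-105000

Rearranging supply gives qs = 8p - 12150. Without the control the market clears where 15050 - 8p = 8p - 12150, i.e. p* = 1700 and q* = 1450.
The ceiling of 1600 is below the equilibrium price 1700, so it binds.
At p = 1600: qd = 15050 - 8·1600 = 2250 and qs = 8·1600 - 12150 = 650.
Producer surplus without the control is ½ · (1700 - 1518.75) · 1450 = 131406.25.
With the ceiling, producers sell 650 units at 1600, so PS = ½ · (1600 - 1518.75) · 650 = 26406.25.
Change in producer surplus = 26406.25 - 131406.25 = -105000.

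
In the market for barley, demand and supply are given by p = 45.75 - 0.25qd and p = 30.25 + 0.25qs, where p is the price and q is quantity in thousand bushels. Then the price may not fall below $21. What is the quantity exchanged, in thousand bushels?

Rearranging demand gives qd = 183 - 4p; rearranging supply gives qs = 4p - 121. Without the control the market clears where 183 - 4p = 4p - 121, i.e. p* = 38 and q* = 31.
The floor of 21 is below the equilibrium price 38, so it is not binding; the market clears at p* = 38, q* = 31.

31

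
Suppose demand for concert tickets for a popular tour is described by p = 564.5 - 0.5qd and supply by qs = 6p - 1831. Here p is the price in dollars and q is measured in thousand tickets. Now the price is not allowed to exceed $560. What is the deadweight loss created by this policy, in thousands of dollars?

Rearranging demand gives qd = 1129 - 2p. In a free market, 1129 - 2p = 6p - 1831 gives the equilibrium p* = 370, q* = 389.
Since 560 is above p* = 370, the ceiling does not bind and the free-market outcome prevails.
Since the control does not bind, no trades are prevented and deadweight loss is zero.

0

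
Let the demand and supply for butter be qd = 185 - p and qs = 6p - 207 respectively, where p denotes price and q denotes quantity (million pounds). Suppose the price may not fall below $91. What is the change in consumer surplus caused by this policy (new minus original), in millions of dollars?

-3902.5

In a free market, 185 - p = 6p - 207 gives the equilibrium p* = 56, q* = 129.
Since 91 > 56, the floor is binding.
At p = 91: qd = 185 - 91 = 94 and qs = 6·91 - 207 = 339.
Consumer surplus without the control is ½ · (185 - 56) · 129 = 8320.5.
With the floor, consumers buy 94 units at 91, so CS = ½ · (185 - 91) · 94 = 4418.
Change in consumer surplus = 4418 - 8320.5 = -3902.5.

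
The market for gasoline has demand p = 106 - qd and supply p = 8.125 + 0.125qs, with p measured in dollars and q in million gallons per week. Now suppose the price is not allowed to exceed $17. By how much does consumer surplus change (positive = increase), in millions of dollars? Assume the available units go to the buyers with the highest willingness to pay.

14

Rearranging demand gives qd = 106 - p; rearranging supply gives qs = 8p - 65. Without the control the market clears where 106 - p = 8p - 65, i.e. p* = 19 and q* = 87.
Because the ceiling (17) lies below the market-clearing price, it is binding.
At p = 17: qd = 106 - 17 = 89 and qs = 8·17 - 65 = 71.
Consumer surplus without the control is ½ · (106 - 19) · 87 = 3784.5.
With the ceiling, 71 units are sold at 17 (assume they go to the highest-value buyers). The demand price at q = 71 is 35, so CS = ½ · [(106 - 17) + (35 - 17)] · 71 = 3798.5.
Change in consumer surplus = 3798.5 - 3784.5 = 14.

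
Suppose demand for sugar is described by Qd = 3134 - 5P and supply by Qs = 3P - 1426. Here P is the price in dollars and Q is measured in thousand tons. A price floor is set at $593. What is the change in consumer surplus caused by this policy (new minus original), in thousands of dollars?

-5209.5

Equilibrium: 3134 - 5P = 3P - 1426, so 4560 = 8P and P* = 570, Q* = 284.
Since 593 > 570, the floor is binding.
At P = 593: Qd = 3134 - 5·593 = 169 and Qs = 3·593 - 1426 = 353.
Consumer surplus without the control is ½ · (626.8 - 570) · 284 = 8065.6.
With the floor, consumers buy 169 units at 593, so CS = ½ · (626.8 - 593) · 169 = 2856.1.
Change in consumer surplus = 2856.1 - 8065.6 = -5209.5.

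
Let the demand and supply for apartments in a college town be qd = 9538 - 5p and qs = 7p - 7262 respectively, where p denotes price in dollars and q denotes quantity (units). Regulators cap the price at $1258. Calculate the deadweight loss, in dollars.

169377.6

Equilibrium: 9538 - 5p = 7p - 7262, so 16800 = 12p and p* = 1400, q* = 2538.
The ceiling of 1258 is below the equilibrium price 1400, so it binds.
At p = 1258: qd = 9538 - 5·1258 = 3248 and qs = 7·1258 - 7262 = 1544.
Quantity traded falls to 1544. At q = 1544 the demand price is (9538 - 1544)/5 = 1598.8 and the supply price is (7262 + 1544)/7 = 1258.
Deadweight loss = ½ · (1598.8 - 1258) · (2538 - 1544) = ½ · 340.8 · 994 = 169377.6.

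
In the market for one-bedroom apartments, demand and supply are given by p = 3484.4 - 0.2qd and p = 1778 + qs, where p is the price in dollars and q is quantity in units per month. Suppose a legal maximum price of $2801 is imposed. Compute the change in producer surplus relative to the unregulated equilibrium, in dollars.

Rearranging demand gives qd = 17422 - 5p; rearranging supply gives qs = p - 1778. In a free market, 17422 - 5p = p - 1778 gives the equilibrium p* = 3200, q* = 1422.
Since 2801 < 3200, the ceiling is binding.
At p = 2801: qd = 17422 - 5·2801 = 3417 and qs = 2801 - 1778 = 1023.
Producer surplus without the control is ½ · (3200 - 1778) · 1422 = 1011042.
With the ceiling, producers sell 1023 units at 2801, so PS = ½ · (2801 - 1778) · 1023 = 523264.5.
Change in producer surplus = 523264.5 - 1011042 = -487777.5.

-487777.5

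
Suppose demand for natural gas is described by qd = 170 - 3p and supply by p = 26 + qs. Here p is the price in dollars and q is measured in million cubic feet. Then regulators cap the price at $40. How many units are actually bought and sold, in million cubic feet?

14

Rearranging supply gives qs = p - 26. In a free market, 170 - 3p = p - 26 gives the equilibrium p* = 49, q* = 23.
The ceiling of 40 is below the equilibrium price 49, so it binds.
At p = 40: qd = 170 - 3·40 = 50 and qs = 40 - 26 = 14.
The quantity actually transacted is the short side, supply: 14.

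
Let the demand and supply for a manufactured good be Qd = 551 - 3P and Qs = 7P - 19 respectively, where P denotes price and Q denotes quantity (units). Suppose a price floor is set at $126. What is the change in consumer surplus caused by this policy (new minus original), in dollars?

-19078.5

In a free market, 551 - 3P = 7P - 19 gives the equilibrium P* = 57, Q* = 380.
The floor of 126 is above the equilibrium price 57, so it binds.
At P = 126: Qd = 551 - 3·126 = 173 and Qs = 7·126 - 19 = 863.
Consumer surplus without the control is ½ · (551/3 - 57) · 380 = 72200/3.
With the floor, consumers buy 173 units at 126, so CS = ½ · (551/3 - 126) · 173 = 29929/6.
Change in consumer surplus = 29929/6 - 72200/3 = -19078.5.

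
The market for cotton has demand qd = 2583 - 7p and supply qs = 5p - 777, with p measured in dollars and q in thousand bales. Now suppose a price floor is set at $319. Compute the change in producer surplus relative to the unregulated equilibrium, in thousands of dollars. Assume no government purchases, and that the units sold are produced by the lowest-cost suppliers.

6197.1

Equilibrium: 2583 - 7p = 5p - 777, so 3360 = 12p and p* = 280, q* = 623.
Since 319 > 280, the floor is binding.
At p = 319: qd = 2583 - 7·319 = 350 and qs = 5·319 - 777 = 818.
Producer surplus without the control is ½ · (280 - 155.4) · 623 = 38812.9.
With the floor, 350 units are sold at 319. The supply price at q = 350 is 225.4, so PS = ½ · [(319 - 155.4) + (319 - 225.4)] · 350 = 45010.
Change in producer surplus = 45010 - 38812.9 = 6197.1.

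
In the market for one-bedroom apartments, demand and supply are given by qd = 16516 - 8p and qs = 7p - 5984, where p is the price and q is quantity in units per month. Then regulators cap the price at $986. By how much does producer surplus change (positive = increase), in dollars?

-1396538

Without the control the market clears where 16516 - 8p = 7p - 5984, i.e. p* = 1500 and q* = 4516.
The ceiling of 986 is below the equilibrium price 1500, so it binds.
At p = 986: qd = 16516 - 8·986 = 8628 and qs = 7·986 - 5984 = 918.
Producer surplus without the control is ½ · (1500 - 5984/7) · 4516 = 10197128/7.
With the ceiling, producers sell 918 units at 986, so PS = ½ · (986 - 5984/7) · 918 = 421362/7.
Change in producer surplus = 421362/7 - 10197128/7 = -1396538.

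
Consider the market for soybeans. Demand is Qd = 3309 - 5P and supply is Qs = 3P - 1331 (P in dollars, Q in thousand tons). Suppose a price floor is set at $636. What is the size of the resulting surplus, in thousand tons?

448

Without the control the market clears where 3309 - 5P = 3P - 1331, i.e. P* = 580 and Q* = 409.
Because the floor (636) lies above the market-clearing price, it is binding.
At P = 636: Qd = 3309 - 5·636 = 129 and Qs = 3·636 - 1331 = 577.
Surplus = Qs - Qd = 577 - 129 = 448.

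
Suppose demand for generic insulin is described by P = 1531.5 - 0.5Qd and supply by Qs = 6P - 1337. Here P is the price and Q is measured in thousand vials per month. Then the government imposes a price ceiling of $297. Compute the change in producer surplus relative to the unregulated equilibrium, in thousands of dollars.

Rearranging demand gives Qd = 3063 - 2P. Equilibrium: 3063 - 2P = 6P - 1337, so 4400 = 8P and P* = 550, Q* = 1963.
Because the ceiling (297) lies below the market-clearing price, it is binding.
At P = 297: Qd = 3063 - 2·297 = 2469 and Qs = 6·297 - 1337 = 445.
Producer surplus without the control is ½ · (550 - 1337/6) · 1963 = 3853369/12.
With the ceiling, producers sell 445 units at 297, so PS = ½ · (297 - 1337/6) · 445 = 198025/12.
Change in producer surplus = 198025/12 - 3853369/12 = -304612.

-304612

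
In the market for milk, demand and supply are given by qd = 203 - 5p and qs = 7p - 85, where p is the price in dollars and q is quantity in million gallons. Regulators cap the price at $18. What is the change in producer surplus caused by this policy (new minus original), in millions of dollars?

-372

Setting quantity demanded equal to quantity supplied, 203 - 5p = 7p - 85, gives p* = 24 and q* = 83.
Because the ceiling (18) lies below the market-clearing price, it is binding.
At p = 18: qd = 203 - 5·18 = 113 and qs = 7·18 - 85 = 41.
Producer surplus without the control is ½ · (24 - 85/7) · 83 = 6889/14.
With the ceiling, producers sell 41 units at 18, so PS = ½ · (18 - 85/7) · 41 = 1681/14.
Change in producer surplus = 1681/14 - 6889/14 = -372.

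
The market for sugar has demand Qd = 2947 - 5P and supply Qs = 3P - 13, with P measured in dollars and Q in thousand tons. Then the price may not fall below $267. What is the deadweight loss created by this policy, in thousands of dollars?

Equilibrium: 2947 - 5P = 3P - 13, so 2960 = 8P and P* = 370, Q* = 1097.
Since 267 is below P* = 370, the floor does not bind and the free-market outcome prevails.
Since the control does not bind, no trades are prevented and deadweight loss is zero.

0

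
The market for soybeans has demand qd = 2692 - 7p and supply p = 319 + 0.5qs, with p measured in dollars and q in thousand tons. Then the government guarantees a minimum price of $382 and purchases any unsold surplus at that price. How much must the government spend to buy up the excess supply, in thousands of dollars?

41256

Rearranging supply gives qs = 2p - 638. Setting quantity demanded equal to quantity supplied, 2692 - 7p = 2p - 638, gives p* = 370 and q* = 102.
Because the floor (382) lies above the market-clearing price, it is binding.
At p = 382: qd = 2692 - 7·382 = 18 and qs = 2·382 - 638 = 126.
Surplus = qs - qd = 108.
Government expenditure = surplus × support price = 108 × 382 = 41256.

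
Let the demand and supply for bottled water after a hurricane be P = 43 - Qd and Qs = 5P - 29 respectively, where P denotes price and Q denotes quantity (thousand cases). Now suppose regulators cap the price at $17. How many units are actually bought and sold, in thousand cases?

31

Rearranging demand gives Qd = 43 - P. Without the control the market clears where 43 - P = 5P - 29, i.e. P* = 12 and Q* = 31.
Since 17 is above P* = 12, the ceiling does not bind and the free-market outcome prevails.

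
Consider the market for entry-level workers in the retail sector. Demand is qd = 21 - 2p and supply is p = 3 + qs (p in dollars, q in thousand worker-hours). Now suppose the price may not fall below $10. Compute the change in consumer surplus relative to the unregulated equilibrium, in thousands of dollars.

-6

Rearranging supply gives qs = p - 3. Equilibrium: 21 - 2p = p - 3, so 24 = 3p and p* = 8, q* = 5.
Because the floor (10) lies above the market-clearing price, it is binding.
At p = 10: qd = 21 - 2·10 = 1 and qs = 10 - 3 = 7.
Consumer surplus without the control is ½ · (10.5 - 8) · 5 = 6.25.
With the floor, consumers buy 1 units at 10, so CS = ½ · (10.5 - 10) · 1 = 0.25.
Change in consumer surplus = 0.25 - 6.25 = -6.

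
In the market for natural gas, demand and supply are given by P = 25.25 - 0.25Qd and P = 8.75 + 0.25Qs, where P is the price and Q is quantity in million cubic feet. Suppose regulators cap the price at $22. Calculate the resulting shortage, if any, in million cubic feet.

Rearranging demand gives Qd = 101 - 4P; rearranging supply gives Qs = 4P - 35. Equilibrium: 101 - 4P = 4P - 35, so 136 = 8P and P* = 17, Q* = 33.
The ceiling of 22 is above the equilibrium price 17, so it is not binding; the market clears at P* = 17, Q* = 33.
Since the control does not bind, there is no shortage.

0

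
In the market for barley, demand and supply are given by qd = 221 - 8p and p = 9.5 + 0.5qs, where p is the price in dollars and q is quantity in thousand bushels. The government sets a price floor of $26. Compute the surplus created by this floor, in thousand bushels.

20

Rearranging supply gives qs = 2p - 19. Equilibrium: 221 - 8p = 2p - 19, so 240 = 10p and p* = 24, q* = 29.
Because the floor (26) lies above the market-clearing price, it is binding.
At p = 26: qd = 221 - 8·26 = 13 and qs = 2·26 - 19 = 33.
Surplus = qs - qd = 33 - 13 = 20.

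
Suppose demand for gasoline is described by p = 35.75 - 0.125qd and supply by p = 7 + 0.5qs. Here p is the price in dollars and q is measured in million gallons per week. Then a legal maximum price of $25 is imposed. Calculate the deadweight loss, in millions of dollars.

Rearranging demand gives qd = 286 - 8p; rearranging supply gives qs = 2p - 14. In a free market, 286 - 8p = 2p - 14 gives the equilibrium p* = 30, q* = 46.
The ceiling of 25 is below the equilibrium price 30, so it binds.
At p = 25: qd = 286 - 8·25 = 86 and qs = 2·25 - 14 = 36.
Quantity traded falls to 36. At q = 36 the demand price is (286 - 36)/8 = 31.25 and the supply price is (14 + 36)/2 = 25.
Deadweight loss = ½ · (31.25 - 25) · (46 - 36) = ½ · 6.25 · 10 = 31.25.

31.25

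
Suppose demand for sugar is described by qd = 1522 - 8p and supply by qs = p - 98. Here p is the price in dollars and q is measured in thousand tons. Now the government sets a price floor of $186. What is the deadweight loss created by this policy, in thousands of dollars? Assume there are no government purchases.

1296

In a free market, 1522 - 8p = p - 98 gives the equilibrium p* = 180, q* = 82.
Since 186 > 180, the floor is binding.
At p = 186: qd = 1522 - 8·186 = 34 and qs = 186 - 98 = 88.
Quantity traded falls to 34. At q = 34 the demand price is (1522 - 34)/8 = 186 and the supply price is 98 + 34 = 132.
Deadweight loss = ½ · (186 - 132) · (82 - 34) = ½ · 54 · 48 = 1296.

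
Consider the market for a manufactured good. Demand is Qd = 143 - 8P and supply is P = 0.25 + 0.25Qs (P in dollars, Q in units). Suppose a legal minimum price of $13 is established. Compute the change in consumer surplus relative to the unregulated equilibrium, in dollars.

-43

Rearranging supply gives Qs = 4P - 1. Setting quantity demanded equal to quantity supplied, 143 - 8P = 4P - 1, gives P* = 12 and Q* = 47.
Because the floor (13) lies above the market-clearing price, it is binding.
At P = 13: Qd = 143 - 8·13 = 39 and Qs = 4·13 - 1 = 51.
Consumer surplus without the control is ½ · (17.875 - 12) · 47 = 138.0625.
With the floor, consumers buy 39 units at 13, so CS = ½ · (17.875 - 13) · 39 = 95.0625.
Change in consumer surplus = 95.0625 - 138.0625 = -43.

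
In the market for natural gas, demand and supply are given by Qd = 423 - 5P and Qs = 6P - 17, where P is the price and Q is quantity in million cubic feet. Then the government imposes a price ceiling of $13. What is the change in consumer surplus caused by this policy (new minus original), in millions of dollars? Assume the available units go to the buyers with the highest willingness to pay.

In a free market, 423 - 5P = 6P - 17 gives the equilibrium P* = 40, Q* = 223.
Since 13 < 40, the ceiling is binding.
At P = 13: Qd = 423 - 5·13 = 358 and Qs = 6·13 - 17 = 61.
Consumer surplus without the control is ½ · (84.6 - 40) · 223 = 4972.9.
With the ceiling, 61 units are sold at 13 (assume they go to the highest-value buyers). The demand price at Q = 61 is 72.4, so CS = ½ · [(84.6 - 13) + (72.4 - 13)] · 61 = 3995.5.
Change in consumer surplus = 3995.5 - 4972.9 = -977.4.

-977.4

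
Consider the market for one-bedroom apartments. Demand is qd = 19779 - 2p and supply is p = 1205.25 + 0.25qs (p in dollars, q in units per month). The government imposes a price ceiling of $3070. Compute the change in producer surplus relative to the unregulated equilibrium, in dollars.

-9804570

Rearranging supply gives qs = 4p - 4821. In a free market, 19779 - 2p = 4p - 4821 gives the equilibrium p* = 4100, q* = 11579.
Because the ceiling (3070) lies below the market-clearing price, it is binding.
At p = 3070: qd = 19779 - 2·3070 = 13639 and qs = 4·3070 - 4821 = 7459.
Producer surplus without the control is ½ · (4100 - 1205.25) · 11579 = 16759155.125.
With the ceiling, producers sell 7459 units at 3070, so PS = ½ · (3070 - 1205.25) · 7459 = 6954585.125.
Change in producer surplus = 6954585.125 - 16759155.125 = -9804570.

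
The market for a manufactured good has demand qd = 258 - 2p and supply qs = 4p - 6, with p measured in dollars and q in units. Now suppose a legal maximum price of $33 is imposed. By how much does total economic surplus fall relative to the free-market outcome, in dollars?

Equilibrium: 258 - 2p = 4p - 6, so 264 = 6p and p* = 44, q* = 170.
The ceiling of 33 is below the equilibrium price 44, so it binds.
At p = 33: qd = 258 - 2·33 = 192 and qs = 4·33 - 6 = 126.
Quantity traded falls to 126. At q = 126 the demand price is (258 - 126)/2 = 66 and the supply price is (6 + 126)/4 = 33.
Deadweight loss = ½ · (66 - 33) · (170 - 126) = ½ · 33 · 44 = 726.

726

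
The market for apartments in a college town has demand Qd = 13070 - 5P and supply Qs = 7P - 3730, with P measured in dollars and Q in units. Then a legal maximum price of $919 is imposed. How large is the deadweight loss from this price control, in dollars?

1943432.4

Equilibrium: 13070 - 5P = 7P - 3730, so 16800 = 12P and P* = 1400, Q* = 6070.
The ceiling of 919 is below the equilibrium price 1400, so it binds.
At P = 919: Qd = 13070 - 5·919 = 8475 and Qs = 7·919 - 3730 = 2703.
Quantity traded falls to 2703. At Q = 2703 the demand price is (13070 - 2703)/5 = 2073.4 and the supply price is (3730 + 2703)/7 = 919.
Deadweight loss = ½ · (2073.4 - 919) · (6070 - 2703) = ½ · 1154.4 · 3367 = 1943432.4.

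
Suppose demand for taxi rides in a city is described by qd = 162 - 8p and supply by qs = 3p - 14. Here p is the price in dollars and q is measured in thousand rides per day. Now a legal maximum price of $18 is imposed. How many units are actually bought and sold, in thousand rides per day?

34

In a free market, 162 - 8p = 3p - 14 gives the equilibrium p* = 16, q* = 34.
The ceiling of 18 is above the equilibrium price 16, so it is not binding; the market clears at p* = 16, q* = 34.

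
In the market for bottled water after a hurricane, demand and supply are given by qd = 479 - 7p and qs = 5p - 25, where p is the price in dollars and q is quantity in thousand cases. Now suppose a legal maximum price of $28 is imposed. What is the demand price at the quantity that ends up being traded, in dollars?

52

Without the control the market clears where 479 - 7p = 5p - 25, i.e. p* = 42 and q* = 185.
Since 28 < 42, the ceiling is binding.
At p = 28: qd = 479 - 7·28 = 283 and qs = 5·28 - 25 = 115.
Only 115 units reach the market. On the demand curve, the marginal buyer's willingness to pay at q = 115 is (479 - 115)/7 = 52.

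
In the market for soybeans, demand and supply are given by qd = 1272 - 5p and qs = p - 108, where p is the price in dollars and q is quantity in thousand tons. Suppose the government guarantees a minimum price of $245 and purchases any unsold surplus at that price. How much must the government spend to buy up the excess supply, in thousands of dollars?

22050

In a free market, 1272 - 5p = p - 108 gives the equilibrium p* = 230, q* = 122.
Because the floor (245) lies above the market-clearing price, it is binding.
At p = 245: qd = 1272 - 5·245 = 47 and qs = 245 - 108 = 137.
Surplus = qs - qd = 90.
Government expenditure = surplus × support price = 90 × 245 = 22050.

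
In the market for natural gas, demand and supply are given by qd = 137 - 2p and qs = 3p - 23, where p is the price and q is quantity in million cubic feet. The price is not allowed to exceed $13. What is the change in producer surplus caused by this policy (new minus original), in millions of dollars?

-845.5

Setting quantity demanded equal to quantity supplied, 137 - 2p = 3p - 23, gives p* = 32 and q* = 73.
Because the ceiling (13) lies below the market-clearing price, it is binding.
At p = 13: qd = 137 - 2·13 = 111 and qs = 3·13 - 23 = 16.
Producer surplus without the control is ½ · (32 - 23/3) · 73 = 5329/6.
With the ceiling, producers sell 16 units at 13, so PS = ½ · (13 - 23/3) · 16 = 128/3.
Change in producer surplus = 128/3 - 5329/6 = -845.5.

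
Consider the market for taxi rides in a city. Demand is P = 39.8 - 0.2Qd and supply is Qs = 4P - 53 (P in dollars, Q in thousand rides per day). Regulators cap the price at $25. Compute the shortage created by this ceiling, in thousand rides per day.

Rearranging demand gives Qd = 199 - 5P. Equilibrium: 199 - 5P = 4P - 53, so 252 = 9P and P* = 28, Q* = 59.
The ceiling of 25 is below the equilibrium price 28, so it binds.
At P = 25: Qd = 199 - 5·25 = 74 and Qs = 4·25 - 53 = 47.
Shortage = Qd - Qs = 74 - 47 = 27.

27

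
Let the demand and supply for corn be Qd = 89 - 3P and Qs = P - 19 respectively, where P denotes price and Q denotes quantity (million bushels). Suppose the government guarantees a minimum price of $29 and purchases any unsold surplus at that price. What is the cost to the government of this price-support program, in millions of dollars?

Without the control the market clears where 89 - 3P = P - 19, i.e. P* = 27 and Q* = 8.
Because the floor (29) lies above the market-clearing price, it is binding.
At P = 29: Qd = 89 - 3·29 = 2 and Qs = 29 - 19 = 10.
Surplus = Qs - Qd = 8.
Government expenditure = surplus × support price = 8 × 29 = 232.

232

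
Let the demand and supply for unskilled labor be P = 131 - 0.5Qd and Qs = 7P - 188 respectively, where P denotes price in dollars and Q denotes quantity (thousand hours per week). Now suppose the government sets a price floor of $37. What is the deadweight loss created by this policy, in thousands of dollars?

Rearranging demand gives Qd = 262 - 2P. In a free market, 262 - 2P = 7P - 188 gives the equilibrium P* = 50, Q* = 162.
The floor of 37 is below the equilibrium price 50, so it is not binding; the market clears at P* = 50, Q* = 162.
Since the control does not bind, no trades are prevented and deadweight loss is zero.

0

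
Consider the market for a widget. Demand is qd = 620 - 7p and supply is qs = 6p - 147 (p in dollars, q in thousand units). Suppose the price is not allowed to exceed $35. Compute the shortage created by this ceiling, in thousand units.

In a free market, 620 - 7p = 6p - 147 gives the equilibrium p* = 59, q* = 207.
Since 35 < 59, the ceiling is binding.
At p = 35: qd = 620 - 7·35 = 375 and qs = 6·35 - 147 = 63.
Shortage = qd - qs = 375 - 63 = 312.

312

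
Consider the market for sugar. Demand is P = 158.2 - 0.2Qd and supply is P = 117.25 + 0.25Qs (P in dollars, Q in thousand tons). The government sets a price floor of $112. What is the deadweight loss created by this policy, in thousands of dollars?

Rearranging demand gives Qd = 791 - 5P; rearranging supply gives Qs = 4P - 469. Setting quantity demanded equal to quantity supplied, 791 - 5P = 4P - 469, gives P* = 140 and Q* = 91.
Since 112 is below P* = 140, the floor does not bind and the free-market outcome prevails.
Since the control does not bind, no trades are prevented and deadweight loss is zero.

0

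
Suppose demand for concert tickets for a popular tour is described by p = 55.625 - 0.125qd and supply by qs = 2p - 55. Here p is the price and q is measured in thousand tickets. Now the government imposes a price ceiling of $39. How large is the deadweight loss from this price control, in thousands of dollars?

Rearranging demand gives qd = 445 - 8p. Setting quantity demanded equal to quantity supplied, 445 - 8p = 2p - 55, gives p* = 50 and q* = 45.
Since 39 < 50, the ceiling is binding.
At p = 39: qd = 445 - 8·39 = 133 and qs = 2·39 - 55 = 23.
Quantity traded falls to 23. At q = 23 the demand price is (445 - 23)/8 = 52.75 and the supply price is (55 + 23)/2 = 39.
Deadweight loss = ½ · (52.75 - 39) · (45 - 23) = ½ · 13.75 · 22 = 151.25.

151.25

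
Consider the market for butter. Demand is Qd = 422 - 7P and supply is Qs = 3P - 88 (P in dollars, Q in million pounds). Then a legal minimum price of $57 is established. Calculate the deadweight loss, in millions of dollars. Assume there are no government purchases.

420

Equilibrium: 422 - 7P = 3P - 88, so 510 = 10P and P* = 51, Q* = 65.
The floor of 57 is above the equilibrium price 51, so it binds.
At P = 57: Qd = 422 - 7·57 = 23 and Qs = 3·57 - 88 = 83.
Quantity traded falls to 23. At Q = 23 the demand price is (422 - 23)/7 = 57 and the supply price is (88 + 23)/3 = 37.
Deadweight loss = ½ · (57 - 37) · (65 - 23) = ½ · 20 · 42 = 420.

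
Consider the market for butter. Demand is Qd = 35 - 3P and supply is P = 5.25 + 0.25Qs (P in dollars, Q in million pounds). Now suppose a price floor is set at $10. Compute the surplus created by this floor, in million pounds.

Rearranging supply gives Qs = 4P - 21. Equilibrium: 35 - 3P = 4P - 21, so 56 = 7P and P* = 8, Q* = 11.
Since 10 > 8, the floor is binding.
At P = 10: Qd = 35 - 3·10 = 5 and Qs = 4·10 - 21 = 19.
Surplus = Qs - Qd = 19 - 5 = 14.

14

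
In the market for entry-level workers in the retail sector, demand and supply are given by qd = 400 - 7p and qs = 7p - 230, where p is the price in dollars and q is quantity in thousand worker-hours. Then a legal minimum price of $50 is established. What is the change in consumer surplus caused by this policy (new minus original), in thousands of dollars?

-337.5

Without the control the market clears where 400 - 7p = 7p - 230, i.e. p* = 45 and q* = 85.
The floor of 50 is above the equilibrium price 45, so it binds.
At p = 50: qd = 400 - 7·50 = 50 and qs = 7·50 - 230 = 120.
Consumer surplus without the control is ½ · (400/7 - 45) · 85 = 7225/14.
With the floor, consumers buy 50 units at 50, so CS = ½ · (400/7 - 50) · 50 = 1250/7.
Change in consumer surplus = 1250/7 - 7225/14 = -337.5.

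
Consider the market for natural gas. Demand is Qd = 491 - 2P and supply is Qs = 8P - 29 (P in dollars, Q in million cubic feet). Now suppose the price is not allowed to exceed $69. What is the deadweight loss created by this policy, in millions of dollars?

0

Without the control the market clears where 491 - 2P = 8P - 29, i.e. P* = 52 and Q* = 387.
The ceiling of 69 is above the equilibrium price 52, so it is not binding; the market clears at P* = 52, Q* = 387.
Since the control does not bind, no trades are prevented and deadweight loss is zero.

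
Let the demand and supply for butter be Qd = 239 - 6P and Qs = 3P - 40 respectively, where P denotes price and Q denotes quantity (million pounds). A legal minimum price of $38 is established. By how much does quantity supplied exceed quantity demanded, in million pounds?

Without the control the market clears where 239 - 6P = 3P - 40, i.e. P* = 31 and Q* = 53.
The floor of 38 is above the equilibrium price 31, so it binds.
At P = 38: Qd = 239 - 6·38 = 11 and Qs = 3·38 - 40 = 74.
Surplus = Qs - Qd = 74 - 11 = 63.

63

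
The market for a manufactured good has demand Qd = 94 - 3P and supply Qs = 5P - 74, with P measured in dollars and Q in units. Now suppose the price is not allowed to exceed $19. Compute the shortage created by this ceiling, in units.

In a free market, 94 - 3P = 5P - 74 gives the equilibrium P* = 21, Q* = 31.
Because the ceiling (19) lies below the market-clearing price, it is binding.
At P = 19: Qd = 94 - 3·19 = 37 and Qs = 5·19 - 74 = 21.
Shortage = Qd - Qs = 37 - 21 = 16.

16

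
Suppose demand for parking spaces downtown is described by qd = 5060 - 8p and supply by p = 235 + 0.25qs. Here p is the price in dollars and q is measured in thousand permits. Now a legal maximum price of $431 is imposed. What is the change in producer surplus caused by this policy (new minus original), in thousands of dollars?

-63618

Rearranging supply gives qs = 4p - 940. Equilibrium: 5060 - 8p = 4p - 940, so 6000 = 12p and p* = 500, q* = 1060.
Because the ceiling (431) lies below the market-clearing price, it is binding.
At p = 431: qd = 5060 - 8·431 = 1612 and qs = 4·431 - 940 = 784.
Producer surplus without the control is ½ · (500 - 235) · 1060 = 140450.
With the ceiling, producers sell 784 units at 431, so PS = ½ · (431 - 235) · 784 = 76832.
Change in producer surplus = 76832 - 140450 = -63618.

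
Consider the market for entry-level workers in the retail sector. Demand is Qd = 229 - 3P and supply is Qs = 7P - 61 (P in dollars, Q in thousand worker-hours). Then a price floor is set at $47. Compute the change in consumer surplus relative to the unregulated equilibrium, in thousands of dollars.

In a free market, 229 - 3P = 7P - 61 gives the equilibrium P* = 29, Q* = 142.
Because the floor (47) lies above the market-clearing price, it is binding.
At P = 47: Qd = 229 - 3·47 = 88 and Qs = 7·47 - 61 = 268.
Consumer surplus without the control is ½ · (229/3 - 29) · 142 = 10082/3.
With the floor, consumers buy 88 units at 47, so CS = ½ · (229/3 - 47) · 88 = 3872/3.
Change in consumer surplus = 3872/3 - 10082/3 = -2070.

-2070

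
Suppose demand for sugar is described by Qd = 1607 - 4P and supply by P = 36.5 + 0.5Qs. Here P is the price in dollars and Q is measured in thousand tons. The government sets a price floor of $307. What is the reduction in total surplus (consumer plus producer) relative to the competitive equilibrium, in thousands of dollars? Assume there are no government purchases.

Rearranging supply gives Qs = 2P - 73. Setting quantity demanded equal to quantity supplied, 1607 - 4P = 2P - 73, gives P* = 280 and Q* = 487.
Because the floor (307) lies above the market-clearing price, it is binding.
At P = 307: Qd = 1607 - 4·307 = 379 and Qs = 2·307 - 73 = 541.
Quantity traded falls to 379. At Q = 379 the demand price is (1607 - 379)/4 = 307 and the supply price is (73 + 379)/2 = 226.
Deadweight loss = ½ · (307 - 226) · (487 - 379) = ½ · 81 · 108 = 4374.

4374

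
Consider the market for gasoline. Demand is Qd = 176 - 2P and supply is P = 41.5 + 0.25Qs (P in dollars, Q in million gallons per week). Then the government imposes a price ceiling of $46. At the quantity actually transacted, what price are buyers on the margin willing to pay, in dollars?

79

Rearranging supply gives Qs = 4P - 166. Without the control the market clears where 176 - 2P = 4P - 166, i.e. P* = 57 and Q* = 62.
Because the ceiling (46) lies below the market-clearing price, it is binding.
At P = 46: Qd = 176 - 2·46 = 84 and Qs = 4·46 - 166 = 18.
Only 18 units reach the market. On the demand curve, the marginal buyer's willingness to pay at Q = 18 is (176 - 18)/2 = 79.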